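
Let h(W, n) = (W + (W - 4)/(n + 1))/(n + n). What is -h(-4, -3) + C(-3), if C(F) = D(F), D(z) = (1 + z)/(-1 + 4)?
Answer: -⅔ ≈ -0.66667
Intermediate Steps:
D(z) = ⅓ + z/3 (D(z) = (1 + z)/3 = (1 + z)*(⅓) = ⅓ + z/3)
C(F) = ⅓ + F/3
h(W, n) = (W + (-4 + W)/(1 + n))/(2*n) (h(W, n) = (W + (-4 + W)/(1 + n))/((2*n)) = (W + (-4 + W)/(1 + n))*(1/(2*n)) = (W + (-4 + W)/(1 + n))/(2*n))
-h(-4, -3) + C(-3) = -(-2 - 4 + (½)*(-4)*(-3))/((-3)*(1 - 3)) + (⅓ + (⅓)*(-3)) = -(-1)*(-2 - 4 + 6)/(3*(-2)) + (⅓ - 1) = -(-1)*(-1)*0/(3*2) - ⅔ = -1*0 - ⅔ = 0 - ⅔ = -⅔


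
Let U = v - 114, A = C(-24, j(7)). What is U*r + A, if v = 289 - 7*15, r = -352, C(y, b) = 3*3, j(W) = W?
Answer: -24631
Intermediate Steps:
C(y, b) = 9
A = 9
v = 184 (v = 289 - 105 = 184)
U = 70 (U = 184 - 114 = 70)
U*r + A = 70*(-352) + 9 = -24640 + 9 = -24631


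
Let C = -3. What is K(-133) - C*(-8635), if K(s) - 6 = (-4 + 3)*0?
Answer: -25899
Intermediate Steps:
K(s) = 6 (K(s) = 6 + (-4 + 3)*0 = 6 - 1*0 = 6 + 0 = 6)
K(-133) - C*(-8635) = 6 - (-3)*(-8635) = 6 - 1*25905 = 6 - 25905 = -25899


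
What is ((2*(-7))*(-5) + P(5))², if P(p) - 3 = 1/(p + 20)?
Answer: 3334276/625 ≈ 5334.8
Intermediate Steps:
P(p) = 3 + 1/(20 + p) (P(p) = 3 + 1/(p + 20) = 3 + 1/(20 + p))
((2*(-7))*(-5) + P(5))² = ((2*(-7))*(-5) + (61 + 3*5)/(20 + 5))² = (-14*(-5) + (61 + 15)/25)² = (70 + (1/25)*76)² = (70 + 76/25)² = (1826/25)² = 3334276/625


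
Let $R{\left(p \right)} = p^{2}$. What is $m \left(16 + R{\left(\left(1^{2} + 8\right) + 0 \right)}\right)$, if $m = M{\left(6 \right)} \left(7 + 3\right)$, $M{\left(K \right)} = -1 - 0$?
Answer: $-970$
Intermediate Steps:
$M{\left(K \right)} = -1$ ($M{\left(K \right)} = -1 + 0 = -1$)
$m = -10$ ($m = - (7 + 3) = \left(-1\right) 10 = -10$)
$m \left(16 + R{\left(\left(1^{2} + 8\right) + 0 \right)}\right) = - 10 \left(16 + \left(\left(1^{2} + 8\right) + 0\right)^{2}\right) = - 10 \left(16 + \left(\left(1 + 8\right) + 0\right)^{2}\right) = - 10 \left(16 + \left(9 + 0\right)^{2}\right) = - 10 \left(16 + 9^{2}\right) = - 10 \left(16 + 81\right) = \left(-10\right) 97 = -970$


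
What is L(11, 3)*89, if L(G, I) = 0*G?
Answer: 0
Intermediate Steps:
L(G, I) = 0
L(11, 3)*89 = 0*89 = 0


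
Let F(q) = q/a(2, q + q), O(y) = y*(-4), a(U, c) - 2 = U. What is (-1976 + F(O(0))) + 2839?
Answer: 863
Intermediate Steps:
a(U, c) = 2 + U
O(y) = -4*y
F(q) = q/4 (F(q) = q/(2 + 2) = q/4)
(-1976 + F(O(0))) + 2839 = (-1976 + (-4*0)/4) + 2839 = (-1976 + (¼)*0) + 2839 = (-1976 + 0) + 2839 = -1976 + 2839 = 863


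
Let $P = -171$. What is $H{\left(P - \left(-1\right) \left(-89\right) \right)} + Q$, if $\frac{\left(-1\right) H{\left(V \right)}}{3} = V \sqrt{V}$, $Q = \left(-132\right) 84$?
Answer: $-11088 + 1560 i \sqrt{65} \approx -11088.0 + 12577.0 i$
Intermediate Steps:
$Q = -11088$
$H{\left(V \right)} = - 3 V^{\frac{3}{2}}$ ($H{\left(V \right)} = - 3 V \sqrt{V} = - 3 V^{\frac{3}{2}}$)
$H{\left(P - \left(-1\right) \left(-89\right) \right)} + Q = - 3 \left(-171 - \left(-1\right) \left(-89\right)\right)^{\frac{3}{2}} - 11088 = - 3 \left(-171 - 89\right)^{\frac{3}{2}} - 11088 = - 3 \left(-260\right)^{\frac{3}{2}} - 11088 = - 3 \left(- 520 i \sqrt{65}\right) - 11088 = 1560 i \sqrt{65} - 11088 = -11088 + 1560 i \sqrt{65}$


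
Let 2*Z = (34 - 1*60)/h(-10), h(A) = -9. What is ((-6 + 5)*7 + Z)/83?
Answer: -50/747 ≈ -0.066934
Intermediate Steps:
Z = 13/9 (Z = ((34 - 1*60)/(-9))/2 = ((34 - 60)*(-1/9))/2 = (-26*(-1/9))/2 = (1/2)*(26/9) = 13/9 ≈ 1.4444)
((-6 + 5)*7 + Z)/83 = ((-6 + 5)*7 + 13/9)/83 = (-1*7 + 13/9)/83 = (-7 + 13/9)/83 = (1/83)*(-50/9) = -50/747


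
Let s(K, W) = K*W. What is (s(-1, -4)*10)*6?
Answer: 240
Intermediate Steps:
(s(-1, -4)*10)*6 = (-1*(-4)*10)*6 = (4*10)*6 = 40*6 = 240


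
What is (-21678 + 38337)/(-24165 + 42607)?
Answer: 16659/18442 ≈ 0.90332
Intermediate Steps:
(-21678 + 38337)/(-24165 + 42607) = 16659/18442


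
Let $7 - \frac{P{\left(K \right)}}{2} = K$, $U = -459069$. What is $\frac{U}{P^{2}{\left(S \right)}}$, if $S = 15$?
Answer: $- \frac{459069}{256} \approx -1793.2$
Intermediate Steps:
$P{\left(K \right)} = 14 - 2 K$
$\frac{U}{P^{2}{\left(S \right)}} = - \frac{459069}{\left(14 - 30\right)^{2}} = - \frac{459069}{\left(-16\right)^{2}} = - \frac{459069}{256}$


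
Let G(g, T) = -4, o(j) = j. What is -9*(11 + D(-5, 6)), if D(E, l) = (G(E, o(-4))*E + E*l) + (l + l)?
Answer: -117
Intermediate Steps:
D(E, l) = -4*E + 2*l + E*l (D(E, l) = (-4*E + E*l) + (l + l) = (-4*E + E*l) + 2*l = -4*E + 2*l + E*l)
-9*(11 + D(-5, 6)) = -9*(11 + (-4*(-5) + 2*6 - 5*6)) = -9*(11 + (20 + 12 - 30)) = -9*(11 + 2) = -9*13 = -117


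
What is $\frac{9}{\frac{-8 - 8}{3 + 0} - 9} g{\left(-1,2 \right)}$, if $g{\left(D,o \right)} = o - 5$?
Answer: $\frac{81}{43} \approx 1.8837$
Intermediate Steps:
$g{\left(D,o \right)} = -5 + o$
$\frac{9}{\frac{-8 - 8}{3 + 0} - 9} g{\left(-1,2 \right)} = \frac{9}{\frac{-8 - 8}{3 + 0} - 9} \left(-5 + 2\right) = \frac{9}{- \frac{16}{3} - 9} \left(-3\right) = \frac{9}{- \frac{43}{3}} \left(-3\right) = 9 \left(- \frac{3}{43}\right) \left(-3\right) = \left(- \frac{27}{43}\right) \left(-3\right) = \frac{81}{43}$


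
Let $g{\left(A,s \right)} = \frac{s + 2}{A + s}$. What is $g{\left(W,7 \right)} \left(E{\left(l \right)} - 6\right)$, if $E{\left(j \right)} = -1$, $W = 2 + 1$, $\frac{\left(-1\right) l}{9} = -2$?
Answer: $- \frac{63}{10} \approx -6.3$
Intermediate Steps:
$l = 18$ ($l = \left(-9\right) \left(-2\right) = 18$)
$W = 3$
$g{\left(A,s \right)} = \frac{2 + s}{A + s}$
$g{\left(W,7 \right)} \left(E{\left(l \right)} - 6\right) = \frac{2 + 7}{3 + 7} \left(-1 - 6\right) = \frac{1}{10} \cdot 9 \left(-7\right) = \frac{9}{10} \left(-7\right) = - \frac{63}{10}$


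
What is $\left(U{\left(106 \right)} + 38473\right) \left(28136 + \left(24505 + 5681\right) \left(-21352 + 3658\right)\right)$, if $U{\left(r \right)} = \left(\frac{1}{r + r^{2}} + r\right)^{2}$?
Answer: $- \frac{853813852365197013997}{32160241} \approx -2.6549 \cdot 10^{13}$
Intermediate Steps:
$U{\left(r \right)} = \left(r + \frac{1}{r + r^{2}}\right)^{2}$
$\left(U{\left(106 \right)} + 38473\right) \left(28136 + \left(24505 + 5681\right) \left(-21352 + 3658\right)\right) = \left(\frac{\left(1 + 106^{2} + 106^{3}\right)^{2}}{11236 \left(1 + 106\right)^{2}} + 38473\right) \left(28136 + \left(24505 + 5681\right) \left(-21352 + 3658\right)\right) = \left(\frac{\left(1 + 11236 + 1191016\right)^{2}}{11236 \cdot 11449} + 38473\right) \left(28136 + 30186 \left(-17694\right)\right) = \left(\frac{1}{11236} \cdot \frac{1}{11449} \cdot 1202253^{2} + 38473\right) \left(28136 - 534111084\right) = \left(\frac{1}{11236} \cdot \frac{1}{11449} \cdot 1445412276009 + 38473\right) \left(-534082948\right) = \left(\frac{1445412276009}{128640964} + 38473\right) \left(-534082948\right) = \frac{6394616083981}{128640964} \left(-534082948\right) = - \frac{853813852365197013997}{32160241}$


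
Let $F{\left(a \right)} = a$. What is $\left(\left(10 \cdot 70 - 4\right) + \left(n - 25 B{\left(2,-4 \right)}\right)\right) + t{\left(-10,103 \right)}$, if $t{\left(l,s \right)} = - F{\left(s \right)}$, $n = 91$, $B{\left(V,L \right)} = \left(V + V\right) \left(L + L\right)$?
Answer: $1484$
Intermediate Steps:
$B{\left(V,L \right)} = 4 L V$ ($B{\left(V,L \right)} = 2 V 2 L = 4 L V$)
$t{\left(l,s \right)} = - s$
$\left(\left(10 \cdot 70 - 4\right) + \left(n - 25 B{\left(2,-4 \right)}\right)\right) + t{\left(-10,103 \right)} = \left(\left(10 \cdot 70 - 4\right) - \left(-91 + 25 \cdot 4 \left(-4\right) 2\right)\right) - 103 = \left(\left(700 - 4\right) + \left(91 - -800\right)\right) - 103 = \left(696 + \left(91 + 800\right)\right) - 103 = \left(696 + 891\right) - 103 = 1587 - 103 = 1484$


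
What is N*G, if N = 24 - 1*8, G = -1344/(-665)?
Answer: 3072/95 ≈ 32.337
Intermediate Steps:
G = 192/95 (G = -1344*(-1/665) = 192/95 ≈ 2.0211)
N = 16 (N = 24 - 8 = 16)
N*G = 16*(192/95) = 3072/95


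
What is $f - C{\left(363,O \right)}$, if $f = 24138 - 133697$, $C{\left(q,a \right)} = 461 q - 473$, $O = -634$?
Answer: $-276429$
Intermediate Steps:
$C{\left(q,a \right)} = -473 + 461 q$
$f = -109559$
$f - C{\left(363,O \right)} = -109559 - \left(-473 + 461 \cdot 363\right) = -109559 - \left(-473 + 167343\right) = -109559 - 166870 = -276429$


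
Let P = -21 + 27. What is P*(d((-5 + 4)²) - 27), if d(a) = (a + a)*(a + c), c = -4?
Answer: -198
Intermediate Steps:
P = 6
d(a) = 2*a*(-4 + a) (d(a) = (a + a)*(a - 4) = (2*a)*(-4 + a) = 2*a*(-4 + a))
P*(d((-5 + 4)²) - 27) = 6*(2*(-5 + 4)²*(-4 + (-5 + 4)²) - 27) = 6*(2*(-1)²*(-4 + (-1)²) - 27) = 6*(2*1*(-4 + 1) - 27) = 6*(2*1*(-3) - 27) = 6*(-6 - 27) = 6*(-33) = -198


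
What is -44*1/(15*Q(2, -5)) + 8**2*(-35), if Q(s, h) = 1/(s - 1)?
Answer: -33644/15 ≈ -2242.9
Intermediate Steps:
Q(s, h) = 1/(-1 + s)
-44*1/(15*Q(2, -5)) + 8**2*(-35) = -44/(15/(-1 + 2)) + 8**2*(-35) = -44/(15/1) + 64*(-35) = -44/(15*1) - 2240 = -44/15 - 2240 = -33644/15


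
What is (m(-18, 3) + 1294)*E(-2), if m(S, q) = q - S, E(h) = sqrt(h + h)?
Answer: 2630*I ≈ 2630.0*I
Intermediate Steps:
E(h) = sqrt(2)*sqrt(h) (E(h) = sqrt(2*h) = sqrt(2)*sqrt(h))
(m(-18, 3) + 1294)*E(-2) = ((3 - 1*(-18)) + 1294)*(sqrt(2)*sqrt(-2)) = ((3 + 18) + 1294)*(sqrt(2)*(I*sqrt(2))) = (21 + 1294)*(2*I) = 1315*(2*I) = 2630*I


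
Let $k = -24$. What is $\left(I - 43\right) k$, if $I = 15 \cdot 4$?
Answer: $-408$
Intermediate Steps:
$I = 60$
$\left(I - 43\right) k = \left(60 - 43\right) \left(-24\right) = 17 \left(-24\right) = -408$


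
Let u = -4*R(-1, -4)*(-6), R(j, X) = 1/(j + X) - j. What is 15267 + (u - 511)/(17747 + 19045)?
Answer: 2808514861/183960 ≈ 15267.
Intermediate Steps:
R(j, X) = 1/(X + j) - j
u = 96/5 (u = -4*(1 - 1*(-1)**2 - 1*(-4)*(-1))/(-4 - 1)*(-6) = -4*(1 - 1*1 - 4)/(-5)*(-6) = -(-4)*(1 - 1 - 4)/5*(-6) = -(-4)*(-4)/5*(-6) = -4*4/5*(-6) = -16/5*(-6) = 96/5 ≈ 19.200)
15267 + (u - 511)/(17747 + 19045) = 15267 + (96/5 - 511)/(17747 + 19045) = 15267 - 2459/5/36792 = 15267 - 2459/5*1/36792 = 15267 - 2459/183960 = 2808514861/183960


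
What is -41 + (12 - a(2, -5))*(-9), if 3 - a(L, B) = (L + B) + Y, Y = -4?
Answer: -59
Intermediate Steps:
a(L, B) = 7 - B - L (a(L, B) = 3 - ((L + B) - 4) = 3 - ((B + L) - 4) = 3 - (-4 + B + L) = 3 + (4 - B - L) = 7 - B - L)
-41 + (12 - a(2, -5))*(-9) = -41 + (12 - (7 - 1*(-5) - 1*2))*(-9) = -41 + (12 - (7 + 5 - 2))*(-9) = -41 + (12 - 1*10)*(-9) = -41 + (12 - 10)*(-9) = -41 + 2*(-9) = -41 - 18 = -59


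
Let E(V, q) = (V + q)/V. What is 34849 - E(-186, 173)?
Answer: 6481901/186 ≈ 34849.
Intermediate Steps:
E(V, q) = (V + q)/V
34849 - E(-186, 173) = 34849 - (-186 + 173)/(-186) = 34849 - (-1)*(-13)/186 = 34849 - 1*13/186 = 34849 - 13/186 = 6481901/186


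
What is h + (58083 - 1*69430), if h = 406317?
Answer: 394970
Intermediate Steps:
h + (58083 - 1*69430) = 406317 + (58083 - 1*69430) = 406317 + (58083 - 69430) = 406317 - 11347 = 394970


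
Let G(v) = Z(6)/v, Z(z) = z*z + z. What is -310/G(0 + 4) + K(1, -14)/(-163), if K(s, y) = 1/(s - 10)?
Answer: -303173/10269 ≈ -29.523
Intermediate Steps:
Z(z) = z + z² (Z(z) = z² + z = z + z²)
G(v) = 42/v (G(v) = (6*(1 + 6))/v = (6*7)/v = 42/v)
K(s, y) = 1/(-10 + s)
-310/G(0 + 4) + K(1, -14)/(-163) = -310/(42/(0 + 4)) + 1/((-10 + 1)*(-163)) = -310/(42/4) - 1/163/(-9) = -310/(42*(¼)) - ⅑*(-1/163) = -310/21/2 + 1/1467 = -310*2/21 + 1/1467 = -620/21 + 1/1467 = -303173/10269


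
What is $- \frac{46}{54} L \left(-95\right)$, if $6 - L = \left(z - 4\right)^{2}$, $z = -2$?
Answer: $- \frac{21850}{9} \approx -2427.8$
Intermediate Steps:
$L = -30$ ($L = 6 - \left(-2 - 4\right)^{2} = 6 - \left(-6\right)^{2} = 6 - 36 = -30$)
$- \frac{46}{54} L \left(-95\right) = - \frac{46}{54} \left(-30\right) \left(-95\right) = \left(-46\right) \frac{1}{54} \left(-30\right) \left(-95\right) = \left(- \frac{23}{27}\right) \left(-30\right) \left(-95\right) = \frac{230}{9} \left(-95\right) = - \frac{21850}{9}$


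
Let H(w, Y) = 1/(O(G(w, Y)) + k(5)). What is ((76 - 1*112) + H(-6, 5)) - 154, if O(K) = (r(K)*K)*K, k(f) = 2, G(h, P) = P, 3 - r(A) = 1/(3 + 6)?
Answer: -126911/668 ≈ -189.99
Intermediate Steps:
r(A) = 26/9 (r(A) = 3 - 1/(3 + 6) = 3 - 1/9 = 3 - 1*⅑ = 3 - ⅑ = 26/9)
O(K) = 26*K²/9 (O(K) = (26*K/9)*K = 26*K²/9)
H(w, Y) = 1/(2 + 26*Y²/9) (H(w, Y) = 1/(26*Y²/9 + 2) = 1/(2 + 26*Y²/9))
((76 - 1*112) + H(-6, 5)) - 154 = ((76 - 1*112) + 9/(2*(9 + 13*5²))) - 154 = ((76 - 112) + 9/(2*(9 + 13*25))) - 154 = (-36 + 9/(2*(9 + 325))) - 154 = (-36 + (9/2)/334) - 154 = (-36 + (9/2)*(1/334)) - 154 = (-36 + 9/668) - 154 = -24039/668 - 154 = -126911/668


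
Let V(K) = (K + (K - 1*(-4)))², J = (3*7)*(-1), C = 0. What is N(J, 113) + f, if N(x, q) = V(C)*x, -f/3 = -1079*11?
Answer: 35271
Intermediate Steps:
f = 35607 (f = -(-3237)*11 = -3*(-11869) = 35607)
J = -21 (J = 21*(-1) = -21)
V(K) = (4 + 2*K)² (V(K) = (K + (K + 4))² = (K + (4 + K))² = (4 + 2*K)²)
N(x, q) = 16*x (N(x, q) = (4*(2 + 0)²)*x = (4*2²)*x = (4*4)*x = 16*x)
N(J, 113) + f = 16*(-21) + 35607 = -336 + 35607 = 35271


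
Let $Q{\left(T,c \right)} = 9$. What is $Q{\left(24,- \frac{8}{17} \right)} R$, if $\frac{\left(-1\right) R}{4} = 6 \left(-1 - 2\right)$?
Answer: $648$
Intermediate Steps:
$R = 72$ ($R = - 4 \cdot 6 \left(-1 - 2\right) = - 4 \cdot 6 \left(-3\right) = \left(-4\right) \left(-18\right) = 72$)
$Q{\left(24,- \frac{8}{17} \right)} R = 9 \cdot 72 = 648$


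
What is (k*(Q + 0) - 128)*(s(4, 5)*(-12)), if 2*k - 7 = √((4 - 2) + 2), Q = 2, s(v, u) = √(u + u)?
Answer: 1428*√10 ≈ 4515.7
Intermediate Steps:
s(v, u) = √2*√u (s(v, u) = √(2*u) = √2*√u)
k = 9/2 (k = 7/2 + √((4 - 2) + 2)/2 = 7/2 + √(2 + 2)/2 = 7/2 + √4/2 = 7/2 + (½)*2 = 7/2 + 1 = 9/2 ≈ 4.5000)
(k*(Q + 0) - 128)*(s(4, 5)*(-12)) = (9*(2 + 0)/2 - 128)*((√2*√5)*(-12)) = ((9/2)*2 - 128)*(√10*(-12)) = (9 - 128)*(-12*√10) = -(-1428)*√10 = 1428*√10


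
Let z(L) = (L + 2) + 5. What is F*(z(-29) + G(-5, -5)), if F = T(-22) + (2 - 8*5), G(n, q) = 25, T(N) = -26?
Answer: -192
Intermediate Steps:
z(L) = 7 + L (z(L) = (2 + L) + 5 = 7 + L)
F = -64 (F = -26 + (2 - 8*5) = -26 + (2 - 40) = -26 - 38 = -64)
F*(z(-29) + G(-5, -5)) = -64*((7 - 29) + 25) = -64*(-22 + 25) = -64*3 = -192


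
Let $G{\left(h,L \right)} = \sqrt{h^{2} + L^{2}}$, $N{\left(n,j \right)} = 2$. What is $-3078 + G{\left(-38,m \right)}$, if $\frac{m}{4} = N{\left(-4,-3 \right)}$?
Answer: $-3078 + 2 \sqrt{377} \approx -3039.2$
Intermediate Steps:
$m = 8$ ($m = 4 \cdot 2 = 8$)
$G{\left(h,L \right)} = \sqrt{L^{2} + h^{2}}$
$-3078 + G{\left(-38,m \right)} = -3078 + \sqrt{8^{2} + \left(-38\right)^{2}} = -3078 + \sqrt{64 + 1444} = -3078 + \sqrt{1508} = -3078 + 2 \sqrt{377}$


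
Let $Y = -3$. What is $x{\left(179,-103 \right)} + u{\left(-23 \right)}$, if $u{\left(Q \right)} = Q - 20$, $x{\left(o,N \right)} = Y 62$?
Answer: $-229$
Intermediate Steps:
$x{\left(o,N \right)} = -186$ ($x{\left(o,N \right)} = \left(-3\right) 62 = -186$)
$u{\left(Q \right)} = -20 + Q$ ($u{\left(Q \right)} = Q - 20 = -20 + Q$)
$x{\left(179,-103 \right)} + u{\left(-23 \right)} = -186 - 43 = -229$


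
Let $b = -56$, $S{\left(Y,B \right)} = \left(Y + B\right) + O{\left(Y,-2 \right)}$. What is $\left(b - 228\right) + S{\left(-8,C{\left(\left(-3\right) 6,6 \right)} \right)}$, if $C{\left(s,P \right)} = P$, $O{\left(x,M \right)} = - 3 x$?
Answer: $-262$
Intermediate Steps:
$S{\left(Y,B \right)} = B - 2 Y$ ($S{\left(Y,B \right)} = \left(Y + B\right) - 3 Y = \left(B + Y\right) - 3 Y = B - 2 Y$)
$\left(b - 228\right) + S{\left(-8,C{\left(\left(-3\right) 6,6 \right)} \right)} = \left(-56 - 228\right) + \left(6 - -16\right) = -284 + \left(6 + 16\right) = -284 + 22 = -262$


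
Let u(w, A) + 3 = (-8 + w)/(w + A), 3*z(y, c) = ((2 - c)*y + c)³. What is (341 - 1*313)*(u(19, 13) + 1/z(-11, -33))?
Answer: -5431950839/73034632 ≈ -74.375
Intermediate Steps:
z(y, c) = (c + y*(2 - c))³/3 (z(y, c) = ((2 - c)*y + c)³/3 = (y*(2 - c) + c)³/3 = (c + y*(2 - c))³/3)
u(w, A) = -3 + (-8 + w)/(A + w) (u(w, A) = -3 + (-8 + w)/(w + A) = -3 + (-8 + w)/(A + w))
(341 - 1*313)*(u(19, 13) + 1/z(-11, -33)) = (341 - 1*313)*((-8 - 3*13 - 2*19)/(13 + 19) + 1/((-33 + 2*(-11) - 1*(-33)*(-11))³/3)) = (341 - 313)*((-8 - 39 - 38)/32 + 1/((-33 - 22 - 363)³/3)) = 28*((1/32)*(-85) + 1/((⅓)*(-418)³)) = 28*(-85/32 + 1/((⅓)*(-73034632))) = 28*(-85/32 + 1/(-73034632/3)) = 28*(-85/32 - 3/73034632) = 28*(-775992977/292138528) = -5431950839/73034632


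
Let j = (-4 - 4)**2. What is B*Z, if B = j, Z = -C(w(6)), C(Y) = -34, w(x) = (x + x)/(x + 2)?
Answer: 2176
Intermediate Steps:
w(x) = 2*x/(2 + x) (w(x) = (2*x)/(2 + x) = 2*x/(2 + x))
Z = 34 (Z = -1*(-34) = 34)
j = 64 (j = (-8)**2 = 64)
B = 64
B*Z = 64*34 = 2176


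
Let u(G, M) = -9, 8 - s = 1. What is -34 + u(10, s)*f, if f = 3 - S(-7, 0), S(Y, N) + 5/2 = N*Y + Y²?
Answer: 715/2 ≈ 357.50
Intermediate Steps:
s = 7 (s = 8 - 1*1 = 8 - 1 = 7)
S(Y, N) = -5/2 + Y² + N*Y (S(Y, N) = -5/2 + (N*Y + Y²) = -5/2 + (Y² + N*Y) = -5/2 + Y² + N*Y)
f = -87/2 (f = 3 - (-5/2 + (-7)² + 0*(-7)) = 3 - (-5/2 + 49 + 0) = 3 - 1*93/2 = 3 - 93/2 = -87/2 ≈ -43.500)
-34 + u(10, s)*f = -34 - 9*(-87/2) = -34 + 783/2 = 715/2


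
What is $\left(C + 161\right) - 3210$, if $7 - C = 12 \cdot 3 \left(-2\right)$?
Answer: $-2970$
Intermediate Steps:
$C = 79$ ($C = 7 - 12 \cdot 3 \left(-2\right) = 7 - 36 \left(-2\right) = 7 - -72 = 7 + 72 = 79$)
$\left(C + 161\right) - 3210 = \left(79 + 161\right) - 3210 = 240 - 3210 = -2970$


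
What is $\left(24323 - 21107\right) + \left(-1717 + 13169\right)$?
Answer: $14668$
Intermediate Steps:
$\left(24323 - 21107\right) + \left(-1717 + 13169\right) = 3216 + 11452 = 14668$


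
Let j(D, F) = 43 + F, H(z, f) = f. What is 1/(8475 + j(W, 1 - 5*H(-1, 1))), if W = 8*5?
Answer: 1/8514 ≈ 0.00011745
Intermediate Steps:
W = 40
1/(8475 + j(W, 1 - 5*H(-1, 1))) = 1/(8475 + (43 + (1 - 5*1))) = 1/(8475 + (43 + (1 - 5))) = 1/(8475 + (43 - 4)) = 1/(8475 + 39) = 1/8514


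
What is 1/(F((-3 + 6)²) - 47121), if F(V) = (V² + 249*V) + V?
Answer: -1/44790 ≈ -2.2326e-5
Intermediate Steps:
F(V) = V² + 250*V
1/(F((-3 + 6)²) - 47121) = 1/((-3 + 6)²*(250 + (-3 + 6)²) - 47121) = 1/(3²*(250 + 3²) - 47121) = 1/(9*(250 + 9) - 47121) = 1/(9*259 - 47121) = 1/(2331 - 47121) = 1/(-44790) = -1/44790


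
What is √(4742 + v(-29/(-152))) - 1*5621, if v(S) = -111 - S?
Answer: -5621 + √26747554/76 ≈ -5553.0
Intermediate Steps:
√(4742 + v(-29/(-152))) - 1*5621 = √(4742 + (-111 - (-29)/(-152))) - 1*5621 = √(4742 + (-111 - (-29)*(-1)/152)) - 5621 = √(4742 + (-111 - 1*29/152)) - 5621 = √(4742 + (-111 - 29/152)) - 5621 = √(4742 - 16901/152) - 5621 = √(703883/152) - 5621 = √26747554/76 - 5621 = -5621 + √26747554/76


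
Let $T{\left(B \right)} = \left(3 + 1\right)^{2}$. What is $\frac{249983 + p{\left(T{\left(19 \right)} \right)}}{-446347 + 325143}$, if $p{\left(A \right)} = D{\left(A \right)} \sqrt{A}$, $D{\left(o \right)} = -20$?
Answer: $- \frac{249903}{121204} \approx -2.0618$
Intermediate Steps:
$T{\left(B \right)} = 16$ ($T{\left(B \right)} = 4^{2} = 16$)
$p{\left(A \right)} = - 20 \sqrt{A}$
$\frac{249983 + p{\left(T{\left(19 \right)} \right)}}{-446347 + 325143} = \frac{249983 - 20 \sqrt{16}}{-446347 + 325143} = \frac{249983 - 80}{-121204} = \left(249983 - 80\right) \left(- \frac{1}{121204}\right) = 249903 \left(- \frac{1}{121204}\right) = - \frac{249903}{121204}$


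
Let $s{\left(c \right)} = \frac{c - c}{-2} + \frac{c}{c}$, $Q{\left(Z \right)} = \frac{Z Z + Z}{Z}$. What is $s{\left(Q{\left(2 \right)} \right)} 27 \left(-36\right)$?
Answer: $-972$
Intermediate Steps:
$Q{\left(Z \right)} = \frac{Z + Z^{2}}{Z}$ ($Q{\left(Z \right)} = \frac{Z^{2} + Z}{Z} = \frac{Z + Z^{2}}{Z}$)
$s{\left(c \right)} = 1$ ($s{\left(c \right)} = 0 \left(- \frac{1}{2}\right) + 1 = 0 + 1 = 1$)
$s{\left(Q{\left(2 \right)} \right)} 27 \left(-36\right) = 1 \cdot 27 \left(-36\right) = 27 \left(-36\right) = -972$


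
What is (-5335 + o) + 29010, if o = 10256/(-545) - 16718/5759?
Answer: 5710729347/241435 ≈ 23653.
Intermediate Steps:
o = -5244278/241435 (o = 10256*(-1/545) - 16718*1/5759 = -10256/545 - 1286/443 = -5244278/241435 ≈ -21.721)
(-5335 + o) + 29010 = (-5335 - 5244278/241435) + 29010 = -1293300003/241435 + 29010 = 5710729347/241435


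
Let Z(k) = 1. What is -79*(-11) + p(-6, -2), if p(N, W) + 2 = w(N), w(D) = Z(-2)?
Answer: 868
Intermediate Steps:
w(D) = 1
p(N, W) = -1 (p(N, W) = -2 + 1 = -1)
-79*(-11) + p(-6, -2) = -79*(-11) - 1 = 869 - 1 = 868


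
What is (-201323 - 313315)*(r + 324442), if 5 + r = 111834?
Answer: -224521634898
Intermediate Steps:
r = 111829 (r = -5 + 111834 = 111829)
(-201323 - 313315)*(r + 324442) = (-201323 - 313315)*(111829 + 324442) = -514638*436271 = -224521634898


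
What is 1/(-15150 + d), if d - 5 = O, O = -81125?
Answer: -1/96270 ≈ -1.0387e-5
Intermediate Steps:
d = -81120 (d = 5 - 81125 = -81120)
1/(-15150 + d) = 1/(-15150 - 81120) = 1/(-96270) = -1/96270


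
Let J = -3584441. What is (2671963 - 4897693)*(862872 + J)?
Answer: 6057477770370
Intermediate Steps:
(2671963 - 4897693)*(862872 + J) = (2671963 - 4897693)*(862872 - 3584441) = -2225730*(-2721569) = 6057477770370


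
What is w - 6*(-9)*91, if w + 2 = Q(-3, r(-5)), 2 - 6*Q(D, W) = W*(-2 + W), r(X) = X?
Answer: 9813/2 ≈ 4906.5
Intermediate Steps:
Q(D, W) = ⅓ - W*(-2 + W)/6
w = -15/2 (w = -2 + (⅓ - ⅙*(-5)² + (⅓)*(-5)) = -2 + (⅓ - ⅙*25 - 5/3) = -2 + (⅓ - 25/6 - 5/3) = -2 - 11/2 = -15/2 ≈ -7.5000)
w - 6*(-9)*91 = -15/2 - 6*(-9)*91 = -15/2 + 54*91 = -15/2 + 4914 = 9813/2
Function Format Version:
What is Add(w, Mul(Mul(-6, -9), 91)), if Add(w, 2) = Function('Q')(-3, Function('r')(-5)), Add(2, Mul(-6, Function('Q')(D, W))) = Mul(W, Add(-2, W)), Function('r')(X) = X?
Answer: Rational(9813, 2) ≈ 4906.5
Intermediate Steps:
Function('Q')(D, W) = Add(Rational(1, 3), Mul(Rational(-1, 6), W, Add(-2, W))) (Function('Q')(D, W) = Add(Rational(1, 3), Mul(Rational(-1, 6), Mul(W, Add(-2, W)))) = Add(Rational(1, 3), Mul(Rational(-1, 6), W, Add(-2, W))))
w = Rational(-15, 2) (w = Add(-2, Add(Rational(1, 3), Mul(Rational(-1, 6), Pow(-5, 2)), Mul(Rational(1, 3), -5))) = Add(-2, Add(Rational(1, 3), Mul(Rational(-1, 6), 25), Rational(-5, 3))) = Add(-2, Add(Rational(1, 3), Rational(-25, 6), Rational(-5, 3))) = Add(-2, Rational(-11, 2)) = Rational(-15, 2) ≈ -7.5000)
Add(w, Mul(Mul(-6, -9), 91)) = Add(Rational(-15, 2), Mul(Mul(-6, -9), 91)) = Add(Rational(-15, 2), Mul(54, 91)) = Add(Rational(-15, 2), 4914) = Rational(9813, 2)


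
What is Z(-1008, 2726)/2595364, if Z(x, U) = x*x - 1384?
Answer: 253670/648841 ≈ 0.39096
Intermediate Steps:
Z(x, U) = -1384 + x**2 (Z(x, U) = x**2 - 1384 = -1384 + x**2)
Z(-1008, 2726)/2595364 = (-1384 + (-1008)**2)/2595364 = (-1384 + 1016064)*(1/2595364) = 1014680*(1/2595364) = 253670/648841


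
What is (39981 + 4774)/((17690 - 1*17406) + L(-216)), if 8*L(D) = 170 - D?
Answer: 179020/1329 ≈ 134.70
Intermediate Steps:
L(D) = 85/4 - D/8 (L(D) = (170 - D)/8 = 85/4 - D/8)
(39981 + 4774)/((17690 - 1*17406) + L(-216)) = (39981 + 4774)/((17690 - 1*17406) + (85/4 - ⅛*(-216))) = 44755/((17690 - 17406) + (85/4 + 27)) = 44755/(284 + 193/4) = 44755/(1329/4) = 44755*(4/1329) = 179020/1329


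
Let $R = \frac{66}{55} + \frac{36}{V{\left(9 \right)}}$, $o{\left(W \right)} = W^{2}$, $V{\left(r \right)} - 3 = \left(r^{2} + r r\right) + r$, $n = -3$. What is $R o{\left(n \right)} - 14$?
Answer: $- \frac{194}{145} \approx -1.3379$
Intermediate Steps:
$V{\left(r \right)} = 3 + r + 2 r^{2}$ ($V{\left(r \right)} = 3 + \left(\left(r^{2} + r r\right) + r\right) = 3 + \left(\left(r^{2} + r^{2}\right) + r\right) = 3 + \left(2 r^{2} + r\right) = 3 + \left(r + 2 r^{2}\right) = 3 + r + 2 r^{2}$)
$R = \frac{204}{145}$ ($R = \frac{66}{55} + \frac{36}{3 + 9 + 2 \cdot 9^{2}} = 66 \cdot \frac{1}{55} + \frac{36}{3 + 9 + 2 \cdot 81} = \frac{6}{5} + \frac{36}{3 + 9 + 162} = \frac{6}{5} + \frac{36}{174} = \frac{6}{5} + 36 \cdot \frac{1}{174} = \frac{6}{5} + \frac{6}{29} = \frac{204}{145} \approx 1.4069$)
$R o{\left(n \right)} - 14 = \frac{204 \left(-3\right)^{2}}{145} - 14 = \frac{204}{145} \cdot 9 - 14 = \frac{1836}{145} - 14 = - \frac{194}{145}$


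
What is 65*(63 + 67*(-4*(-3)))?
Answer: 56355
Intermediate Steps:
65*(63 + 67*(-4*(-3))) = 65*(63 + 67*12) = 65*(63 + 804) = 65*867 = 56355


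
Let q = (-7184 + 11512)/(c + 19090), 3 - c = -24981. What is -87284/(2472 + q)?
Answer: -480869377/13619407 ≈ -35.308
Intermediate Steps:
c = 24984 (c = 3 - 1*(-24981) = 3 + 24981 = 24984)
q = 2164/22037 (q = (-7184 + 11512)/(24984 + 19090) = 4328/44074 = 4328*(1/44074) = 2164/22037 ≈ 0.098199)
-87284/(2472 + q) = -87284/(2472 + 2164/22037) = -87284/54477628/22037 = -87284*22037/54477628 = -480869377/13619407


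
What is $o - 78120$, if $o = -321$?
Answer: $-78441$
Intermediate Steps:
$o - 78120 = -321 - 78120 = -78441$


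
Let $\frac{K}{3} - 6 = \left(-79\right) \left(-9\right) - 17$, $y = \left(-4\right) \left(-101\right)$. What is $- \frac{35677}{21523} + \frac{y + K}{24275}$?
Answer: $- \frac{812165583}{522470825} \approx -1.5545$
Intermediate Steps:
$y = 404$
$K = 2100$ ($K = 18 + 3 \left(\left(-79\right) \left(-9\right) - 17\right) = 18 + 3 \left(711 - 17\right) = 18 + 3 \cdot 694 = 18 + 2082 = 2100$)
$- \frac{35677}{21523} + \frac{y + K}{24275} = - \frac{35677}{21523} + \frac{404 + 2100}{24275} = \left(-35677\right) \frac{1}{21523} + 2504 \cdot \frac{1}{24275} = - \frac{35677}{21523} + \frac{2504}{24275} = - \frac{812165583}{522470825}$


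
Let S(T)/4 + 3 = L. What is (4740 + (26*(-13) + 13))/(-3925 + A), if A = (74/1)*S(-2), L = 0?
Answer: -4415/4813 ≈ -0.91731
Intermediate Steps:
S(T) = -12 (S(T) = -12 + 4*0 = -12 + 0 = -12)
A = -888 (A = (74/1)*(-12) = (74*1)*(-12) = 74*(-12) = -888)
(4740 + (26*(-13) + 13))/(-3925 + A) = (4740 + (26*(-13) + 13))/(-3925 - 888) = (4740 + (-338 + 13))/(-4813) = (4740 - 325)*(-1/4813) = 4415*(-1/4813) = -4415/4813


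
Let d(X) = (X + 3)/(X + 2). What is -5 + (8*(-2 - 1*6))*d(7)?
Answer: -685/9 ≈ -76.111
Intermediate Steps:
d(X) = (3 + X)/(2 + X)
-5 + (8*(-2 - 1*6))*d(7) = -5 + (8*(-2 - 1*6))*((3 + 7)/(2 + 7)) = -5 + (8*(-2 - 6))*(10/9) = -5 + (8*(-8))*((⅑)*10) = -5 - 64*10/9 = -5 - 640/9 = -685/9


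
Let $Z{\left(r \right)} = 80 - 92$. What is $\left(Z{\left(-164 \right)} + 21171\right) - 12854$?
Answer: $8305$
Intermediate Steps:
$Z{\left(r \right)} = -12$ ($Z{\left(r \right)} = 80 - 92 = -12$)
$\left(Z{\left(-164 \right)} + 21171\right) - 12854 = \left(-12 + 21171\right) - 12854 = 21159 - 12854 = 8305$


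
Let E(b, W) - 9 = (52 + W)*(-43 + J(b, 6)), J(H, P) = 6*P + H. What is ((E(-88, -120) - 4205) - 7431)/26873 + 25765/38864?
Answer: 10032093/21314128 ≈ 0.47068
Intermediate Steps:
J(H, P) = H + 6*P
E(b, W) = 9 + (-7 + b)*(52 + W) (E(b, W) = 9 + (52 + W)*(-43 + (b + 6*6)) = 9 + (52 + W)*(-43 + (b + 36)) = 9 + (52 + W)*(-43 + (36 + b)) = 9 + (52 + W)*(-7 + b) = 9 + (-7 + b)*(52 + W))
((E(-88, -120) - 4205) - 7431)/26873 + 25765/38864 = (((-355 - 7*(-120) + 52*(-88) - 120*(-88)) - 4205) - 7431)/26873 + 25765/38864 = (((-355 + 840 - 4576 + 10560) - 4205) - 7431)*(1/26873) + 25765*(1/38864) = ((6469 - 4205) - 7431)*(1/26873) + 25765/38864 = (2264 - 7431)*(1/26873) + 25765/38864 = -5167*1/26873 + 25765/38864 = -5167/26873 + 25765/38864 = 10032093/21314128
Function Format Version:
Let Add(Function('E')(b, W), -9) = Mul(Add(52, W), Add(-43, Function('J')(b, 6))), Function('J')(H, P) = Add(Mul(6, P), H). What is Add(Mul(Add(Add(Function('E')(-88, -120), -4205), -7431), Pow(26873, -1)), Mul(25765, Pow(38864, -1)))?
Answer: Rational(10032093, 21314128) ≈ 0.47068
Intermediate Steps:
Function('J')(H, P) = Add(H, Mul(6, P))
Function('E')(b, W) = Add(9, Mul(Add(-7, b), Add(52, W))) (Function('E')(b, W) = Add(9, Mul(Add(52, W), Add(-43, Add(b, Mul(6, 6))))) = Add(9, Mul(Add(52, W), Add(-43, Add(b, 36)))) = Add(9, Mul(Add(52, W), Add(-43, Add(36, b)))) = Add(9, Mul(Add(52, W), Add(-7, b))) = Add(9, Mul(Add(-7, b), Add(52, W))))
Add(Mul(Add(Add(Function('E')(-88, -120), -4205), -7431), Pow(26873, -1)), Mul(25765, Pow(38864, -1))) = Add(Mul(Add(Add(Add(-355, Mul(-7, -120), Mul(52, -88), Mul(-120, -88)), -4205), -7431), Pow(26873, -1)), Mul(25765, Pow(38864, -1))) = Add(Mul(Add(Add(Add(-355, 840, -4576, 10560), -4205), -7431), Rational(1, 26873)), Mul(25765, Rational(1, 38864))) = Add(Mul(Add(Add(6469, -4205), -7431), Rational(1, 26873)), Rational(25765, 38864)) = Add(Mul(Add(2264, -7431), Rational(1, 26873)), Rational(25765, 38864)) = Add(Mul(-5167, Rational(1, 26873)), Rational(25765, 38864)) = Add(Rational(-5167, 26873), Rational(25765, 38864)) = Rational(10032093, 21314128)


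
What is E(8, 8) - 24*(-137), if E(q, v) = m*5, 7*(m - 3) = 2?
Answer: 23131/7 ≈ 3304.4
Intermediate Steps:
m = 23/7 (m = 3 + (1/7)*2 = 3 + 2/7 = 23/7 ≈ 3.2857)
E(q, v) = 115/7 (E(q, v) = (23/7)*5 = 115/7)
E(8, 8) - 24*(-137) = 115/7 - 24*(-137) = 115/7 + 3288 = 23131/7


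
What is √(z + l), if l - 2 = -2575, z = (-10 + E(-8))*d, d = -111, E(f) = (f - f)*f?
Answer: I*√1463 ≈ 38.249*I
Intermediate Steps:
E(f) = 0 (E(f) = 0*f = 0)
z = 1110 (z = (-10 + 0)*(-111) = -10*(-111) = 1110)
l = -2573 (l = 2 - 2575 = -2573)
√(z + l) = √(1110 - 2573) = √(-1463) = I*√1463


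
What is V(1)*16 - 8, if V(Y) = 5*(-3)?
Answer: -248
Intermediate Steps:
V(Y) = -15
V(1)*16 - 8 = -15*16 - 8 = -240 - 8 = -248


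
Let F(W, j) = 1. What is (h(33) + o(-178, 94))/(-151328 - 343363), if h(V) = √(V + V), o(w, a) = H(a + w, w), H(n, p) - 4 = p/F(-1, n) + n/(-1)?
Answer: 30/164897 - √66/494691 ≈ 0.00016551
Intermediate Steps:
H(n, p) = 4 + p - n (H(n, p) = 4 + (p/1 + n/(-1)) = 4 + (p*1 + n*(-1)) = 4 + (p - n) = 4 + p - n)
o(w, a) = 4 - a (o(w, a) = 4 + w - (a + w) = 4 + w + (-a - w) = 4 - a)
h(V) = √2*√V (h(V) = √(2*V) = √2*√V)
(h(33) + o(-178, 94))/(-151328 - 343363) = (√2*√33 + (4 - 1*94))/(-151328 - 343363) = (√66 + (4 - 94))/(-494691) = (√66 - 90)*(-1/494691) = (-90 + √66)*(-1/494691) = 30/164897 - √66/494691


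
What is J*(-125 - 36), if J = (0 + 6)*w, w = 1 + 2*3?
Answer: -6762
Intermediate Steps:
w = 7 (w = 1 + 6 = 7)
J = 42 (J = (0 + 6)*7 = 6*7 = 42)
J*(-125 - 36) = 42*(-125 - 36) = 42*(-161) = -6762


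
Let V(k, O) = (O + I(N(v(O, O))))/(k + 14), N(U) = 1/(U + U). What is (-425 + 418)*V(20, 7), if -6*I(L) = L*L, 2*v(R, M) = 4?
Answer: -4697/3264 ≈ -1.4390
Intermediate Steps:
v(R, M) = 2 (v(R, M) = (½)*4 = 2)
N(U) = 1/(2*U)
I(L) = -L²/6 (I(L) = -L*L/6 = -L²/6)
V(k, O) = (-1/96 + O)/(14 + k) (V(k, O) = (O - ((½)/2)²/6)/(k + 14) = (O - ((½)*(½))²/6)/(14 + k) = (O - (¼)²/6)/(14 + k) = (O - ⅙*1/16)/(14 + k) = (O - 1/96)/(14 + k) = (-1/96 + O)/(14 + k))
(-425 + 418)*V(20, 7) = (-425 + 418)*((-1/96 + 7)/(14 + 20)) = -7*671/(34*96) = -7*671/3264 = -4697/3264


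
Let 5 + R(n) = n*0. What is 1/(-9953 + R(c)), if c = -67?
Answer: -1/9958 ≈ -0.00010042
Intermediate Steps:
R(n) = -5 (R(n) = -5 + n*0 = -5 + 0 = -5)
1/(-9953 + R(c)) = 1/(-9953 - 5) = 1/(-9958) = -1/9958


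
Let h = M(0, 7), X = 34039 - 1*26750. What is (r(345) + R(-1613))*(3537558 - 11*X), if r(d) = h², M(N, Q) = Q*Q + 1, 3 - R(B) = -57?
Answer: 8850890240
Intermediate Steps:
R(B) = 60 (R(B) = 3 - 1*(-57) = 3 + 57 = 60)
X = 7289 (X = 34039 - 26750 = 7289)
M(N, Q) = 1 + Q² (M(N, Q) = Q² + 1 = 1 + Q²)
h = 50 (h = 1 + 7² = 1 + 49 = 50)
r(d) = 2500 (r(d) = 50² = 2500)
(r(345) + R(-1613))*(3537558 - 11*X) = (2500 + 60)*(3537558 - 11*7289) = 2560*(3537558 - 80179) = 2560*3457379 = 8850890240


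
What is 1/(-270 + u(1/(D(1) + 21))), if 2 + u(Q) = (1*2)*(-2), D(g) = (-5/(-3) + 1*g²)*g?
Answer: -1/276 ≈ -0.0036232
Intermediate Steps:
D(g) = g*(5/3 + g²) (D(g) = (-5*(-⅓) + g²)*g = (5/3 + g²)*g = g*(5/3 + g²))
u(Q) = -6 (u(Q) = -2 + (1*2)*(-2) = -2 + 2*(-2) = -2 - 4 = -6)
1/(-270 + u(1/(D(1) + 21))) = 1/(-270 - 6) = 1/(-276) = -1/276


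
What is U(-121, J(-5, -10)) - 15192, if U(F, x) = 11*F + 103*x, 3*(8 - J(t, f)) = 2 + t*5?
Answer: -44728/3 ≈ -14909.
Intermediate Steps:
J(t, f) = 22/3 - 5*t/3 (J(t, f) = 8 - (2 + t*5)/3 = 8 - (2 + 5*t)/3 = 8 + (-2/3 - 5*t/3) = 22/3 - 5*t/3)
U(-121, J(-5, -10)) - 15192 = (11*(-121) + 103*(22/3 - 5/3*(-5))) - 15192 = (-1331 + 103*(22/3 + 25/3)) - 15192 = (-1331 + 103*(47/3)) - 15192 = (-1331 + 4841/3) - 15192 = 848/3 - 15192 = -44728/3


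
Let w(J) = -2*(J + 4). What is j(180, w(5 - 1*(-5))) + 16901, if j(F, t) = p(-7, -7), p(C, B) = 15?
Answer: 16916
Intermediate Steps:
w(J) = -8 - 2*J (w(J) = -2*(4 + J) = -8 - 2*J)
j(F, t) = 15
j(180, w(5 - 1*(-5))) + 16901 = 15 + 16901 = 16916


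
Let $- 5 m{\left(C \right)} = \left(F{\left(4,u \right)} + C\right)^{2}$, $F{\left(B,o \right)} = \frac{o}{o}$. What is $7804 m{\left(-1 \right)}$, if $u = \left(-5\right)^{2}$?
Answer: $0$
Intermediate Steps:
$u = 25$
$F{\left(B,o \right)} = 1$
$m{\left(C \right)} = - \frac{\left(1 + C\right)^{2}}{5}$
$7804 m{\left(-1 \right)} = 7804 \left(- \frac{\left(1 - 1\right)^{2}}{5}\right) = 7804 \left(- \frac{0^{2}}{5}\right) = 7804 \left(\left(- \frac{1}{5}\right) 0\right) = 7804 \cdot 0 = 0$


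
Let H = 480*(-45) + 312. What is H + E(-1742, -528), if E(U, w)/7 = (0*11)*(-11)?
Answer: -21288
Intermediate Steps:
E(U, w) = 0 (E(U, w) = 7*((0*11)*(-11)) = 7*(0*(-11)) = 7*0 = 0)
H = -21288 (H = -21600 + 312 = -21288)
H + E(-1742, -528) = -21288 + 0 = -21288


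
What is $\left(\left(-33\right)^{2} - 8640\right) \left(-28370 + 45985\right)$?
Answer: $-133010865$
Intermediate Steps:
$\left(\left(-33\right)^{2} - 8640\right) \left(-28370 + 45985\right) = \left(1089 - 8640\right) 17615 = \left(-7551\right) 17615 = -133010865$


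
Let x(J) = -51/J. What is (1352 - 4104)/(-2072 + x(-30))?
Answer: 27520/20703 ≈ 1.3293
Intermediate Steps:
(1352 - 4104)/(-2072 + x(-30)) = (1352 - 4104)/(-2072 - 51/(-30)) = -2752/(-2072 - 51*(-1/30)) = -2752/(-2072 + 17/10) = -2752/(-20703/10) = -2752*(-10/20703) = 27520/20703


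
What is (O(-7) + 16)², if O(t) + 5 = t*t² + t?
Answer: 114921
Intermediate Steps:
O(t) = -5 + t + t³ (O(t) = -5 + (t*t² + t) = -5 + (t³ + t) = -5 + (t + t³) = -5 + t + t³)
(O(-7) + 16)² = ((-5 - 7 + (-7)³) + 16)² = ((-5 - 7 - 343) + 16)² = (-355 + 16)² = (-339)² = 114921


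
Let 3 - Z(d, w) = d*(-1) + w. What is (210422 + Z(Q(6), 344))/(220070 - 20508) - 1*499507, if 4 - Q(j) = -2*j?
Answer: -99682405837/199562 ≈ -4.9951e+5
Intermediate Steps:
Q(j) = 4 + 2*j (Q(j) = 4 - (-2)*j = 4 + 2*j)
Z(d, w) = 3 + d - w (Z(d, w) = 3 - (d*(-1) + w) = 3 - (-d + w) = 3 - (w - d) = 3 + (d - w) = 3 + d - w)
(210422 + Z(Q(6), 344))/(220070 - 20508) - 1*499507 = (210422 + (3 + (4 + 2*6) - 1*344))/(220070 - 20508) - 1*499507 = (210422 + (3 + (4 + 12) - 344))/199562 - 499507 = (210422 + (3 + 16 - 344))*(1/199562) - 499507 = (210422 - 325)*(1/199562) - 499507 = 210097*(1/199562) - 499507 = 210097/199562 - 499507 = -99682405837/199562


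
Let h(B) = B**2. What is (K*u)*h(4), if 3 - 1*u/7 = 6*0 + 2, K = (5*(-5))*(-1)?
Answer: 2800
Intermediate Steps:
K = 25 (K = -25*(-1) = 25)
u = 7 (u = 21 - 7*(6*0 + 2) = 21 - 7*(0 + 2) = 21 - 7*2 = 21 - 14 = 7)
(K*u)*h(4) = (25*7)*4**2 = 175*16 = 2800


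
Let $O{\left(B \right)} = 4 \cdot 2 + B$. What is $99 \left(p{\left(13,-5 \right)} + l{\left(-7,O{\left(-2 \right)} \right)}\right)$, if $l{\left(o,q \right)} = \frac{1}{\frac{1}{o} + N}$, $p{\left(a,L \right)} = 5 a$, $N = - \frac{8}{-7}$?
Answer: $6534$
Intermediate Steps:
$N = \frac{8}{7}$ ($N = \left(-8\right) \left(- \frac{1}{7}\right) = \frac{8}{7} \approx 1.1429$)
$O{\left(B \right)} = 8 + B$
$l{\left(o,q \right)} = \frac{1}{\frac{8}{7} + \frac{1}{o}}$ ($l{\left(o,q \right)} = \frac{1}{\frac{1}{o} + \frac{8}{7}} = \frac{1}{\frac{8}{7} + \frac{1}{o}}$)
$99 \left(p{\left(13,-5 \right)} + l{\left(-7,O{\left(-2 \right)} \right)}\right) = 99 \left(5 \cdot 13 + 7 \left(-7\right) \frac{1}{7 + 8 \left(-7\right)}\right) = 99 \left(65 + 7 \left(-7\right) \frac{1}{7 - 56}\right) = 99 \left(65 + 7 \left(-7\right) \frac{1}{-49}\right) = 99 \left(65 + 7 \left(-7\right) \left(- \frac{1}{49}\right)\right) = 99 \left(65 + 1\right) = 99 \cdot 66 = 6534$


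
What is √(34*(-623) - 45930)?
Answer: 2*I*√16778 ≈ 259.06*I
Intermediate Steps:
√(34*(-623) - 45930) = √(-21182 - 45930) = √(-67112) = 2*I*√16778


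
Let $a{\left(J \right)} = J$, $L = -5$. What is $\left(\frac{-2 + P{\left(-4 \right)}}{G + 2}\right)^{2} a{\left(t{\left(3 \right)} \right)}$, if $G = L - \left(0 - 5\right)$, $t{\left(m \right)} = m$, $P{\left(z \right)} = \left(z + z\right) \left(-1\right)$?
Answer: $27$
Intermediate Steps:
$P{\left(z \right)} = - 2 z$ ($P{\left(z \right)} = 2 z \left(-1\right) = - 2 z$)
$G = 0$ ($G = -5 - \left(0 - 5\right) = -5 - -5 = -5 + 5 = 0$)
$\left(\frac{-2 + P{\left(-4 \right)}}{G + 2}\right)^{2} a{\left(t{\left(3 \right)} \right)} = \left(\frac{-2 - -8}{0 + 2}\right)^{2} \cdot 3 = \left(\frac{-2 + 8}{2}\right)^{2} \cdot 3 = \left(6 \cdot \frac{1}{2}\right)^{2} \cdot 3 = 3^{2} \cdot 3 = 9 \cdot 3 = 27$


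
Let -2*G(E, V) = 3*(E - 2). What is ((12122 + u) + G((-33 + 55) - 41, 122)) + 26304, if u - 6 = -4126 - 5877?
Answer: 56921/2 ≈ 28461.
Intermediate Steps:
G(E, V) = 3 - 3*E/2 (G(E, V) = -3*(E - 2)/2 = -3*(-2 + E)/2 = -(-6 + 3*E)/2 = 3 - 3*E/2)
u = -9997 (u = 6 + (-4126 - 5877) = 6 - 10003 = -9997)
((12122 + u) + G((-33 + 55) - 41, 122)) + 26304 = ((12122 - 9997) + (3 - 3*((-33 + 55) - 41)/2)) + 26304 = (2125 + (3 - 3*(22 - 41)/2)) + 26304 = (2125 + (3 - 3/2*(-19))) + 26304 = (2125 + (3 + 57/2)) + 26304 = (2125 + 63/2) + 26304 = 4313/2 + 26304 = 56921/2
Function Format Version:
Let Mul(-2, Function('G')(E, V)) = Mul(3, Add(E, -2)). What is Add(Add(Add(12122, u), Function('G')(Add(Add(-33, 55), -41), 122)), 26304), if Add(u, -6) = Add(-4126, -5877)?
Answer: Rational(56921, 2) ≈ 28461.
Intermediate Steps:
Function('G')(E, V) = Add(3, Mul(Rational(-3, 2), E)) (Function('G')(E, V) = Mul(Rational(-1, 2), Mul(3, Add(E, -2))) = Mul(Rational(-1, 2), Mul(3, Add(-2, E))) = Mul(Rational(-1, 2), Add(-6, Mul(3, E))) = Add(3, Mul(Rational(-3, 2), E)))
u = -9997 (u = Add(6, Add(-4126, -5877)) = Add(6, -10003) = -9997)
Add(Add(Add(12122, u), Function('G')(Add(Add(-33, 55), -41), 122)), 26304) = Add(Add(Add(12122, -9997), Add(3, Mul(Rational(-3, 2), Add(Add(-33, 55), -41)))), 26304) = Add(Add(2125, Add(3, Mul(Rational(-3, 2), Add(22, -41)))), 26304) = Add(Add(2125, Add(3, Mul(Rational(-3, 2), -19))), 26304) = Add(Add(2125, Add(3, Rational(57, 2))), 26304) = Add(Add(2125, Rational(63, 2)), 26304) = Add(Rational(4313, 2), 26304) = Rational(56921, 2)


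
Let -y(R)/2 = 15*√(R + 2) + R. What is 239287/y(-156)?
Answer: 3110731/9831 + 1196435*I*√154/39324 ≈ 316.42 + 377.56*I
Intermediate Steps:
y(R) = -30*√(2 + R) - 2*R (y(R) = -2*(15*√(R + 2) + R) = -2*(15*√(2 + R) + R) = -2*(R + 15*√(2 + R)) = -30*√(2 + R) - 2*R)
239287/y(-156) = 239287/(-30*√(2 - 156) - 2*(-156)) = 239287/(-30*I*√154 + 312) = 239287/(312 - 30*I*√154)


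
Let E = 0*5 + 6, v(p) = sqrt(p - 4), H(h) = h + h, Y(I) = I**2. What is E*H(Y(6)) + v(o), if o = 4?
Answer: 432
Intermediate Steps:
H(h) = 2*h
v(p) = sqrt(-4 + p)
E = 6 (E = 0 + 6 = 6)
E*H(Y(6)) + v(o) = 6*(2*6**2) + sqrt(-4 + 4) = 6*(2*36) + sqrt(0) = 6*72 + 0 = 432 + 0 = 432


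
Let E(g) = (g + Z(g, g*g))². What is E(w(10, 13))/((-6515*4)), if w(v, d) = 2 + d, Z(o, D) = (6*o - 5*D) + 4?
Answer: -258064/6515 ≈ -39.611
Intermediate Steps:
Z(o, D) = 4 - 5*D + 6*o (Z(o, D) = (-5*D + 6*o) + 4 = 4 - 5*D + 6*o)
E(g) = (4 - 5*g² + 7*g)² (E(g) = (g + (4 - 5*g*g + 6*g))² = (g + (4 - 5*g² + 6*g))² = (4 - 5*g² + 7*g)²)
E(w(10, 13))/((-6515*4)) = (4 - 5*(2 + 13)² + 7*(2 + 13))²/((-6515*4)) = (4 - 5*15² + 7*15)²/(-26060) = (4 - 5*225 + 105)²*(-1/26060) = (4 - 1125 + 105)²*(-1/26060) = (-1016)²*(-1/26060) = 1032256*(-1/26060) = -258064/6515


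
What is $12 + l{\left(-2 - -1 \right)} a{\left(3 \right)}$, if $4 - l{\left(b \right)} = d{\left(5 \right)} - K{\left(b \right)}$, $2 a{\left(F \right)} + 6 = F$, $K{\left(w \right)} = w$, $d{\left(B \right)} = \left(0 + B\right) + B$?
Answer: $\frac{45}{2} \approx 22.5$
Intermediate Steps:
$d{\left(B \right)} = 2 B$ ($d{\left(B \right)} = B + B = 2 B$)
$a{\left(F \right)} = -3 + \frac{F}{2}$
$l{\left(b \right)} = -6 + b$ ($l{\left(b \right)} = 4 - \left(2 \cdot 5 - b\right) = 4 - \left(10 - b\right) = 4 + \left(-10 + b\right) = -6 + b$)
$12 + l{\left(-2 - -1 \right)} a{\left(3 \right)} = 12 + \left(-6 - 1\right) \left(-3 + \frac{1}{2} \cdot 3\right) = 12 + \left(-6 + \left(-2 + 1\right)\right) \left(-3 + \frac{3}{2}\right) = 12 + \left(-6 - 1\right) \left(- \frac{3}{2}\right) = 12 - - \frac{21}{2} = 12 + \frac{21}{2} = \frac{45}{2}$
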